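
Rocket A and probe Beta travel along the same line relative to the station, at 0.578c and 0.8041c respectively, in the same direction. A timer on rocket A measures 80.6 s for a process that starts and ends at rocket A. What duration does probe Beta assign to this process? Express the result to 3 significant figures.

88.9 s

The velocity of rocket A relative to probe Beta is (0.578 − 0.8041)c / (1 − 0.578×0.8041) = −0.42244c; relative speed 0.42244c.
γ for this relative speed: γ = 1/√(1 − 0.178456) = 1.1033.
The clock on rocket A records proper time, so probe Beta measures Δt = γΔτ = 1.1033 × 80.6 = 88.9 s.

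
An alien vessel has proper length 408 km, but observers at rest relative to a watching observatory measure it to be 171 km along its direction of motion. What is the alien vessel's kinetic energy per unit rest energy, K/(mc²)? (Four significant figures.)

Length contraction gives γ = L₀/L = 408/171 = 2.38596.
K/(mc²) = γ − 1 = 2.38596 − 1 = 1.386.

1.386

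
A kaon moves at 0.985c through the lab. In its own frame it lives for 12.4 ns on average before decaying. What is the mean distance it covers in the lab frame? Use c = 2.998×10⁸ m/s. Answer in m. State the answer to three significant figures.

With β = 0.985, γ = 1/√(1 − 0.985²) = 1/√0.029775 = 5.7953.
Lab-frame lifetime: Δt = γτ = 5.7953 × 12.4 ns = 71.862 ns.
Distance: d = vΔt = 0.985 × 2.998×10⁸ m/s × 7.1862×10^-8 s = 21.2 m.

21.2 m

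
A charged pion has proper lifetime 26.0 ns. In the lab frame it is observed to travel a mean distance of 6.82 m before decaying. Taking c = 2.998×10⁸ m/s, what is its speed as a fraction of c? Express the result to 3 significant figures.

0.658c

Let x = d/(cτ) = 6.820 m / (2.998×10⁸ m/s × 2.600×10^-8 s) = 0.87494. Since d = βγcτ, x = βγ = β/√(1−β²).
Solving: β² = x²/(1+x²) = 0.76552/1.76552 = 0.433595, so β = 0.658.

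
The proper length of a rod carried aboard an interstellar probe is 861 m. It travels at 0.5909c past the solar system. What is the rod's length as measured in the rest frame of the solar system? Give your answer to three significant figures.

695 m

γ = 1/√(1 − β²) = 1/√(1 − 0.34916281) = 1/√0.65083719 = 1/0.806745 = 1.2395.
Length contraction: L = L₀/γ = 861/1.2395 = 695 m.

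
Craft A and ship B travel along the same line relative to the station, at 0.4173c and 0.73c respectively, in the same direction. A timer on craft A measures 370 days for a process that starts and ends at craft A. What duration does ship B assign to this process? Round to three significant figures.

414 days

Speed of craft A in ship B's frame: u = (v_A − v_B)/(1 − v_A v_B/c²) = (0.4173 − 0.73)/(1 − 0.4173×0.73) = −0.3127/0.695371 = −0.44969; |u| = 0.44969c.
γ for this relative speed: γ = 1/√(1 − 0.202221) = 1.1196.
Craft A's interval is proper; time dilation gives Δt_B = γΔτ = 1.1196 × 370 days = 414 days.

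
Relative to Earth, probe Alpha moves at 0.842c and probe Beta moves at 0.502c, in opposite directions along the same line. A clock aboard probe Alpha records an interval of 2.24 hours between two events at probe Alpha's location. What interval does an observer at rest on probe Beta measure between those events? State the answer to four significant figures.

6.830 hours

The velocity of probe Alpha relative to probe Beta is (0.842 + 0.502)c / (1 + 0.842×0.502) = 0.94469c; relative speed 0.94469c.
γ for this relative speed: γ = 1/√(1 − 0.892439) = 3.0491.
Probe Alpha's interval is proper; time dilation gives Δt_B = γΔτ = 3.0491 × 2.24 hours = 6.830 hours.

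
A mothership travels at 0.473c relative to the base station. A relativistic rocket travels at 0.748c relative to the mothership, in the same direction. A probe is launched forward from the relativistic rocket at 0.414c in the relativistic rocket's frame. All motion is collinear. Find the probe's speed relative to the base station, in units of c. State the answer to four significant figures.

Compose velocities in two stages. Stage 1 (into S'): u₁ = (0.414+0.748)/(1+0.414×0.748) = 0.88725.
Stage 2 (into S): u = (0.88725+0.473)/(1+0.88725×0.473) = 0.95815, so the speed is 0.9581c.

0.9581c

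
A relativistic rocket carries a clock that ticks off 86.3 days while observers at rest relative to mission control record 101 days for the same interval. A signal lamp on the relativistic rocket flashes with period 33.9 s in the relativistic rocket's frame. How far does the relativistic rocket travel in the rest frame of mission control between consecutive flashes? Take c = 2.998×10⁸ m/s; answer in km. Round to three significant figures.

6.18×10^6 km

γ = Δt/Δτ = 101/86.3 = 1.17034.
β = √(1 − 1/γ²) = 0.51953. Lab-frame period = γτ = 1.17034×33.9 s = 39.675 s. Distance = βc × γτ = 0.51953 × 2.998×10⁸ m/s × 39.675 s = 6.1796×10^9 m = 6.18×10^6 km.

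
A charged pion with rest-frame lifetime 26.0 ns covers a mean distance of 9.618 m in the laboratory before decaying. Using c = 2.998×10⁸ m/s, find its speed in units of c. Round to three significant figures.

0.777c

Lab distance = (lab lifetime)·v = γτ·βc, so βγ = d/(cτ) = 9.618/(2.998×10⁸ × 2.600×10^-8) = 1.2339.
With βγ = 1.2339: γ² = 1 + (βγ)² = 2.52251, and β = (βγ)/γ = 1.2339/1.58824 = 0.777.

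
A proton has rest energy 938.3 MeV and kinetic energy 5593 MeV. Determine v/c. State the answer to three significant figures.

γ = 1 + K/(mc²) = 1 + 5593/938.3 = 6.9608.
β = √(1 − 1/γ²) = √(1 − 0.0206387) = √0.9793613 = 0.990.

0.990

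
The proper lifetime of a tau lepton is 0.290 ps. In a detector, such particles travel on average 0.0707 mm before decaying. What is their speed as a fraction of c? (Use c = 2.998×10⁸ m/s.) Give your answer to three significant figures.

d = βγcτ ⇒ βγ = d/(cτ) = 7.070×10^-5 m / (8.6942×10^-5 m) = 0.81319.
β = (βγ)/√(1+(βγ)²) = 0.81319/√1.661278 = 0.631.

0.631c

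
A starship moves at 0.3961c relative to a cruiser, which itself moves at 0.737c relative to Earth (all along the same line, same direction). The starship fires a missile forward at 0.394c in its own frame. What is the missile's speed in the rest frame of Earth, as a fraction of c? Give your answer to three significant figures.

Compose velocities in two stages. Stage 1 (into S'): u₁ = (0.394+0.3961)/(1+0.394×0.3961) = 0.68344.
Stage 2 (into S): u = (0.68344+0.737)/(1+0.68344×0.737) = 0.94463, so the speed is 0.945c.

0.945c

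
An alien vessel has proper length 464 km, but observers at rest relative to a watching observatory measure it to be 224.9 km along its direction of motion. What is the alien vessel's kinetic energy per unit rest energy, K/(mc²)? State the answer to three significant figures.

From L = L₀/γ: γ = 464/224.9 = 2.06314.
Since K = (γ−1)mc², K/(mc²) = 2.06314 − 1 = 1.06.

1.06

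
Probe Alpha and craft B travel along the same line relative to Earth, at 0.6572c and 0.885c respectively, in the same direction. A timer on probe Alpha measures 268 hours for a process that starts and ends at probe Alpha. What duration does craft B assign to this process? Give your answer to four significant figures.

Transform probe Alpha's velocity into craft B's frame: (0.6572 − 0.885)/(1 − 0.6572·0.885) = −0.2278/0.418378, so the relative speed is 0.54448c.
γ for this relative speed: γ = 1/√(1 − 0.296458) = 1.1922.
The clock on probe Alpha records proper time, so craft B measures Δt = γΔτ = 1.1922 × 268 = 319.5 hours.

319.5 hours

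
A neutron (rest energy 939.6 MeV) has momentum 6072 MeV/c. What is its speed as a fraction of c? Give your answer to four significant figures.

βγ = pc/(mc²) = 6072/939.6 = 6.4623.
Since γ² = 1 + (βγ)² = 42.7613, γ = √42.7613 = 6.53921, and β = (βγ)/γ = 6.4623/6.53921 = 0.9882.

0.9882c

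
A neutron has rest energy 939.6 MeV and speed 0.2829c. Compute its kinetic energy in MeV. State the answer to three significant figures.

Lorentz factor: γ = (1 − 0.08003241)^(−1/2) = 1.04259.
Kinetic energy: K = (γ − 1)mc² = (1.04259 − 1) × 939.6 MeV = 0.04259 × 939.6 = 40.0 MeV.

40.0 MeV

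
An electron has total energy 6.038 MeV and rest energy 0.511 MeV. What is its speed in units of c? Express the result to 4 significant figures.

0.9964c

Total energy E = γmc² gives γ = 6.038/0.511 = 11.816.
Hence β = √(1 − 1/γ²) = √(1 − 0.00716241) = √0.99283759 = 0.9964.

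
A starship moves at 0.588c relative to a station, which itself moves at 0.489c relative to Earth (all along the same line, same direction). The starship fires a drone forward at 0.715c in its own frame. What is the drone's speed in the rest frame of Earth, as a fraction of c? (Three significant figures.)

0.971c

First combine the drone and starship (S''→S'): u₁ = (0.715 + 0.588)/(1 + 0.715×0.588) = 1.303/1.42042 = 0.91733.
Then combine with the station (S'→S): u = (0.91733 + 0.489)/(1 + 0.91733×0.489) = 1.40633/1.44857437 = 0.97084.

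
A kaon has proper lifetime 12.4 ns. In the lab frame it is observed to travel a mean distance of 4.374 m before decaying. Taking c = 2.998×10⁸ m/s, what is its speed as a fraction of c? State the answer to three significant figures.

0.762c

Let x = d/(cτ) = 4.374 m / (2.998×10⁸ m/s × 1.240×10^-8 s) = 1.1766. Since d = βγcτ, x = βγ = β/√(1−β²).
Solving: β² = x²/(1+x²) = 1.38439/2.38439 = 0.580606, so β = 0.762.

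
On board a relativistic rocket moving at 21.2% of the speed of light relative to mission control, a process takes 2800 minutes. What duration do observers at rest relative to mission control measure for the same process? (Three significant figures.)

2870 minutes

β² = 0.044944, so γ = 1/√0.955056 = 1.0233.
Time dilation: Δt = γ·Δτ = 1.0233 × 2800 = 2870 minutes.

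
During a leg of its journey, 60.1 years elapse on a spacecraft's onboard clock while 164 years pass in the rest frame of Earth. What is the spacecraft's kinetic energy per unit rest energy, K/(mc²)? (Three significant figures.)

From Δt = γΔτ: γ = 164/60.1 = 2.72879.
K/(mc²) = γ − 1 = 2.72879 − 1 = 1.73.

1.73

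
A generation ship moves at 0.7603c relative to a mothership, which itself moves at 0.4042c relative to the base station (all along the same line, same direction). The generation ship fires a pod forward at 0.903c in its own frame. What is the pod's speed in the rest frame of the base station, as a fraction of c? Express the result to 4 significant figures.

Compose velocities in two stages. Stage 1 (into S'): u₁ = (0.903+0.7603)/(1+0.903×0.7603) = 0.98621.
Stage 2 (into S): u = (0.98621+0.4042)/(1+0.98621×0.4042) = 0.99413, so the speed is 0.9941c.

0.9941c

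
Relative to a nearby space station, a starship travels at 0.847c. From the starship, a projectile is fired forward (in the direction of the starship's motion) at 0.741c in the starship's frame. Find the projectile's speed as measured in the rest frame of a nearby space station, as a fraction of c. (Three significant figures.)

In units of c, u = (u' + v)/(1 + u'v) with u' = 0.741 and v = 0.847.
Numerator: 0.741 + 0.847 = 1.588. Denominator: 1 + (0.741)(0.847) = 1.627627.
u = 1.588/1.627627 = 0.97565, so the speed is 0.976c.

0.976c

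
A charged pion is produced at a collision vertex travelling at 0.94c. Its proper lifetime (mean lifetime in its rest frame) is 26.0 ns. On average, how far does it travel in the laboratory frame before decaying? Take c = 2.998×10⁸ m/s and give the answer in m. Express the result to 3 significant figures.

21.5 m

γ = 1/√(1 − β²) = 1/√(1 − 0.8836) = 1/√0.1164 = 1/0.341174 = 2.9311.
Lab-frame lifetime: Δt = γτ = 2.9311 × 26.0 ns = 76.209 ns.
Distance: d = vΔt = 0.94 × 2.998×10⁸ m/s × 7.6209×10^-8 s = 21.5 m.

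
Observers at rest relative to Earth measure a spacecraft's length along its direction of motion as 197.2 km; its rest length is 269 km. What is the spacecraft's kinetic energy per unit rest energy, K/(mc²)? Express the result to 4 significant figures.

0.3641

Length contraction gives γ = L₀/L = 269/197.2 = 1.3641.
K/(mc²) = γ − 1 = 1.3641 − 1 = 0.3641.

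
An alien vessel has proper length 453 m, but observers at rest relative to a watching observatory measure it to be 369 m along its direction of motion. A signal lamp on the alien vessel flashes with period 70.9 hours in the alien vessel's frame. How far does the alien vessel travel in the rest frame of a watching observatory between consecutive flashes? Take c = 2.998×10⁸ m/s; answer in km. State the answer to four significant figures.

5.449×10^10 km

Length contraction gives γ = L₀/L = 453/369 = 1.22764.
β = √(1 − 1/γ²) = 0.58006. Lab-frame period = γτ = 1.22764×70.9 hours = 87.04 hours. Distance = βc × γτ = 0.58006 × 2.998×10⁸ m/s × 313344 s = 5.4491×10^13 m = 5.449×10^10 km.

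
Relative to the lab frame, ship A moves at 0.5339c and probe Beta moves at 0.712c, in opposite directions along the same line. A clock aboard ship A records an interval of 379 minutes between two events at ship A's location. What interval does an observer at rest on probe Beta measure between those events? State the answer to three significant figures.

Transform ship A's velocity into probe Beta's frame: (0.5339 + 0.712)/(1 + 0.5339·0.712) = 1.2459/1.3801368, so the relative speed is 0.90274c.
γ for this relative speed: γ = 1/√(1 − 0.81494) = 2.3246.
Ship A's interval is proper; time dilation gives Δt_B = γΔτ = 2.3246 × 379 minutes = 881 minutes.

881 minutes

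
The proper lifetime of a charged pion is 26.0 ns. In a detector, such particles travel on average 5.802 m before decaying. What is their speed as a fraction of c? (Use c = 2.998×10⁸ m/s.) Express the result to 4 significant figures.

Lab distance = (lab lifetime)·v = γτ·βc, so βγ = d/(cτ) = 5.802/(2.998×10⁸ × 2.600×10^-8) = 0.74434.
With βγ = 0.74434: γ² = 1 + (βγ)² = 1.554042, and β = (βγ)/γ = 0.74434/1.24661 = 0.5971.

0.5971c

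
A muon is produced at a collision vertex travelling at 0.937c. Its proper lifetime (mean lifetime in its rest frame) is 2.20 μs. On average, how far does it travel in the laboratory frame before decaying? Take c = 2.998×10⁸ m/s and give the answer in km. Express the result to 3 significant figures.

1.77 km

With β = 0.937, γ = 1/√(1 − 0.937²) = 1/√0.122031 = 2.8626.
Lab-frame lifetime: Δt = γτ = 2.8626 × 2.20 μs = 6.2977 μs.
Distance: d = vΔt = 0.937 × 2.998×10⁸ m/s × 6.2977×10^-6 s = 1770 m = 1.77 km.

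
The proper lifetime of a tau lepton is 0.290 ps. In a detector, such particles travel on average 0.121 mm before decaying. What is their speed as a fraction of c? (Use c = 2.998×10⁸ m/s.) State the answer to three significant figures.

Let x = d/(cτ) = 1.210×10^-4 m / (2.998×10⁸ m/s × 2.900×10^-13 s) = 1.3917. Since d = βγcτ, x = βγ = β/√(1−β²).
Solving: β² = x²/(1+x²) = 1.93683/2.93683 = 0.659497, so β = 0.812.

0.812c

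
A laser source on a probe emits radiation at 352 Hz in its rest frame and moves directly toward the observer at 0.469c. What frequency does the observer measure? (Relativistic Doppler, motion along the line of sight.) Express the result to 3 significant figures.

585 Hz

Relativistic Doppler (source moving toward): f_obs = f_src · √((1+β)/(1−β)).
With β = 0.469: factor = √(1.469/0.531) = 1.6633.
f_obs = 352 × 1.6633 = 585 Hz.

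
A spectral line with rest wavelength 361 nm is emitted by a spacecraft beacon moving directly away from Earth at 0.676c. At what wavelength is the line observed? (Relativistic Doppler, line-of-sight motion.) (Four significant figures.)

821.1 nm

Relativistic Doppler for wavelength: λ_obs = λ_src · √((1+β)/(1−β)).
With β = 0.676: factor = √(1.676/0.324) = 2.2744.
λ_obs = 361 × 2.2744 = 821.1 nm.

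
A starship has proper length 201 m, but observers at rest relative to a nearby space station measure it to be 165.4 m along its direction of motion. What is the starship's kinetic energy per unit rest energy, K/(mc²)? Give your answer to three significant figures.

0.215

From L = L₀/γ: γ = 201/165.4 = 1.21524.
Since K = (γ−1)mc², K/(mc²) = 1.21524 − 1 = 0.215.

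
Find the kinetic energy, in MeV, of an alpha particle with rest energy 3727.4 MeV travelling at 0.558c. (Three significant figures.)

764 MeV

γ = 1/√(1 − β²) = 1/√(1 − 0.311364) = 1/√0.688636 = 1/0.829841 = 1.20505.
Kinetic energy: K = (γ − 1)mc² = (1.20505 − 1) × 3727.4 MeV = 0.20505 × 3727.4 = 764 MeV.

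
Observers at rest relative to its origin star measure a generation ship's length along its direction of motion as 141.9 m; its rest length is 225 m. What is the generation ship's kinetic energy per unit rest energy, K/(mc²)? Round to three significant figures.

Length contraction gives γ = L₀/L = 225/141.9 = 1.58562.
Since K = (γ−1)mc², K/(mc²) = 1.58562 − 1 = 0.586.

0.586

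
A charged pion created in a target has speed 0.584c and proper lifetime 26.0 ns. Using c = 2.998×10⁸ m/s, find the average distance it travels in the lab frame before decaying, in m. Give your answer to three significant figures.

Lorentz factor: γ = (1 − 0.341056)^(−1/2) = 1.2319.
Lab-frame lifetime: Δt = γτ = 1.2319 × 26.0 ns = 32.029 ns.
Distance: d = vΔt = 0.584 × 2.998×10⁸ m/s × 3.2029×10^-8 s = 5.61 m.

5.61 m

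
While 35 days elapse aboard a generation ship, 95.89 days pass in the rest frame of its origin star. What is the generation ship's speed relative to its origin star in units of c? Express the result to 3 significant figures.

γ = Δt/Δτ = 95.89/35 = 2.7397.
β = √(1 − 1/γ²) = √(1 − 0.133228) = √0.866772 = 0.931.

0.931c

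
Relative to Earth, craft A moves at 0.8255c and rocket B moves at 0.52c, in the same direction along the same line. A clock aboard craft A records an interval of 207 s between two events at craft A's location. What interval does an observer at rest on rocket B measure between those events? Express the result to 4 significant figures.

245.1 s

The velocity of craft A relative to rocket B is (0.8255 − 0.52)c / (1 − 0.8255×0.52) = 0.53527c; relative speed 0.53527c.
γ for this relative speed: γ = 1/√(1 − 0.286514) = 1.1839.
Craft A's interval is proper; time dilation gives Δt_B = γΔτ = 1.1839 × 207 s = 245.1 s.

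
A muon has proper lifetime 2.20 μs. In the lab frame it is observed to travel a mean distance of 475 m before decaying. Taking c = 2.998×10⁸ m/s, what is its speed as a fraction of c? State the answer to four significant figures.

Let x = d/(cτ) = 475.0 m / (2.998×10⁸ m/s × 2.200×10^-6 s) = 0.72018. Since d = βγcτ, x = βγ = β/√(1−β²).
Solving: β² = x²/(1+x²) = 0.518659/1.518659 = 0.341524, so β = 0.5844.

0.5844c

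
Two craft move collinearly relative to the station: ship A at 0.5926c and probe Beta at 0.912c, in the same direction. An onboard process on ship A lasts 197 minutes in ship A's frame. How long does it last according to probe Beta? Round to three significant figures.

The velocity of ship A relative to probe Beta is (0.5926 − 0.912)c / (1 − 0.5926×0.912) = −0.69503c; relative speed 0.69503c.
γ for this relative speed: γ = 1/√(1 − 0.483067) = 1.3909.
The clock on ship A records proper time, so probe Beta measures Δt = γΔτ = 1.3909 × 197 = 274 minutes.

274 minutes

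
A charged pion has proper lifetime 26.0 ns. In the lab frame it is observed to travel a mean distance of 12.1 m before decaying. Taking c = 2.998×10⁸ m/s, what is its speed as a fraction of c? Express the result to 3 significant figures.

0.841c

Lab distance = (lab lifetime)·v = γτ·βc, so βγ = d/(cτ) = 12.10/(2.998×10⁸ × 2.600×10^-8) = 1.5523.
With βγ = 1.5523: γ² = 1 + (βγ)² = 3.40964, and β = (βγ)/γ = 1.5523/1.84652 = 0.841.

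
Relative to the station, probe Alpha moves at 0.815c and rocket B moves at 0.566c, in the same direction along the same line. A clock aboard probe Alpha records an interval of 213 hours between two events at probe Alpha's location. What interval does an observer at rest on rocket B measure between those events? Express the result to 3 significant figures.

Speed of probe Alpha in rocket B's frame: u = (v_A − v_B)/(1 − v_A v_B/c²) = (0.815 − 0.566)/(1 − 0.815×0.566) = 0.249/0.53871 = 0.46222; |u| = 0.46222c.
γ for this relative speed: γ = 1/√(1 − 0.213647) = 1.1277.
The clock on probe Alpha records proper time, so rocket B measures Δt = γΔτ = 1.1277 × 213 = 240 hours.

240 hours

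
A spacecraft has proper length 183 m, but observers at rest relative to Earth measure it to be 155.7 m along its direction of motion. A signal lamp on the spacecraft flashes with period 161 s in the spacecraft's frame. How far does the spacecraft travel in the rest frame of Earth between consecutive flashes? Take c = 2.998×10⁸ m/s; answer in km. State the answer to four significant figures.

γ = L₀/L = 183/155.7 = 1.17534.
β = √(1 − 1/γ²) = 0.52546. Lab-frame period = γτ = 1.17534×161 s = 189.23 s. Distance = βc × γτ = 0.52546 × 2.998×10⁸ m/s × 189.23 s = 2.9810×10^10 m = 2.981×10^7 km.

2.981×10^7 km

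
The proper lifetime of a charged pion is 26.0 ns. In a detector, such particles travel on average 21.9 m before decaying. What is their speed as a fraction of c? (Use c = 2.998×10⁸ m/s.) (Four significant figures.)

0.9421c

Let x = d/(cτ) = 21.90 m / (2.998×10⁸ m/s × 2.600×10^-8 s) = 2.8096. Since d = βγcτ, x = βγ = β/√(1−β²).
Solving: β² = x²/(1+x²) = 7.89385/8.89385 = 0.887563, so β = 0.9421.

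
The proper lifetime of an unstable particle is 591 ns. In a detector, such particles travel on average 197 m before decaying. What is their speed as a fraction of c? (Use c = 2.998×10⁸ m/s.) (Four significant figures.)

Lab distance = (lab lifetime)·v = γτ·βc, so βγ = d/(cτ) = 197.0/(2.998×10⁸ × 5.910×10^-7) = 1.1119.
With βγ = 1.1119: γ² = 1 + (βγ)² = 2.23632, and β = (βγ)/γ = 1.1119/1.49543 = 0.7435.

0.7435c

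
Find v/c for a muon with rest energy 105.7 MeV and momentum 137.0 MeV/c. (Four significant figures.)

βγ = pc/(mc²) = 137.0/105.7 = 1.2961.
Since γ² = 1 + (βγ)² = 2.67988, γ = √2.67988 = 1.63703, and β = (βγ)/γ = 1.2961/1.63703 = 0.7917.

0.7917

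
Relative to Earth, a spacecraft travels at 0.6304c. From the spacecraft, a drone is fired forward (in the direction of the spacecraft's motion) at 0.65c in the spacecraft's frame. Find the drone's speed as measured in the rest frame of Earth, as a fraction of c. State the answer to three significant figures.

Relativistic velocity addition: u = (u' + v)/(1 + u'v/c²), with u' = 0.65c and v = 0.6304c.
Numerator: 0.65 + 0.6304 = 1.2804. Denominator: 1 + (0.65)(0.6304) = 1.40976.
u = 1.2804/1.40976 = 0.90824, so the speed is 0.908c.

0.908c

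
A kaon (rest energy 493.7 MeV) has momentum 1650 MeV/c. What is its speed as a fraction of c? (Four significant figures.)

βγ = pc/(mc²) = 1650/493.7 = 3.3421.
Since γ² = 1 + (βγ)² = 12.1696, γ = √12.1696 = 3.4885, and β = (βγ)/γ = 3.3421/3.4885 = 0.9580.

0.9580c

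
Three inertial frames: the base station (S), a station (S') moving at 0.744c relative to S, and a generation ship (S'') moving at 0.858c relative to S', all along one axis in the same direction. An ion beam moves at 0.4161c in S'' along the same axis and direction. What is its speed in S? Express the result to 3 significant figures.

Compose velocities in two stages. Stage 1 (into S'): u₁ = (0.4161+0.858)/(1+0.4161×0.858) = 0.9389.
Stage 2 (into S): u = (0.9389+0.744)/(1+0.9389×0.744) = 0.99079, so the speed is 0.991c.

0.991c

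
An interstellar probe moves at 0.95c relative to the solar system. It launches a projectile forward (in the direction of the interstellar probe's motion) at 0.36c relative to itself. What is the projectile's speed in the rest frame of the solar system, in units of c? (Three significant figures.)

In units of c, u = (u' + v)/(1 + u'v) with u' = 0.36 and v = 0.95.
Numerator: 0.36 + 0.95 = 1.31. Denominator: 1 + (0.36)(0.95) = 1.342.
u = 1.31/1.342 = 0.97615, so the speed is 0.976c.

0.976c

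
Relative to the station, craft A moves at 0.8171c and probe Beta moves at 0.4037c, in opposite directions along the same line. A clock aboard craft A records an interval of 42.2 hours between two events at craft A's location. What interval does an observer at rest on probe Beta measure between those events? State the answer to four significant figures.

Speed of craft A in probe Beta's frame: u = (v_A + v_B)/(1 + v_A v_B/c²) = (0.8171 + 0.4037)/(1 + 0.8171×0.4037) = 1.2208/1.32986327 = 0.91799; |u| = 0.91799c.
At |u| = 0.91799c, γ = (1 − 0.842706)^(−1/2) = 2.5214.
Craft A's interval is proper; time dilation gives Δt_B = γΔτ = 2.5214 × 42.2 hours = 106.4 hours.

106.4 hours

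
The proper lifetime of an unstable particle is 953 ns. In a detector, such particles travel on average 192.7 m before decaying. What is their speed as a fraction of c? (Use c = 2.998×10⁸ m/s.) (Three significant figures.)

d = βγcτ ⇒ βγ = d/(cτ) = 192.7 m / (285.7094 m) = 0.67446.
β = (βγ)/√(1+(βγ)²) = 0.67446/√1.454896 = 0.559.

0.559c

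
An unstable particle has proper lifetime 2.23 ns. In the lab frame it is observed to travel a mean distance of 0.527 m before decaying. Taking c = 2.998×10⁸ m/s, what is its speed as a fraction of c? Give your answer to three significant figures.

0.619c

Lab distance = (lab lifetime)·v = γτ·βc, so βγ = d/(cτ) = 0.5270/(2.998×10⁸ × 2.230×10^-9) = 0.78827.
With βγ = 0.78827: γ² = 1 + (βγ)² = 1.62137, and β = (βγ)/γ = 0.78827/1.27333 = 0.619.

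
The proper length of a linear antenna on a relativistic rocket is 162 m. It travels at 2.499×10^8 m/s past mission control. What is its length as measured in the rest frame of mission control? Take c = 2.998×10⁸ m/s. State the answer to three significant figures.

89.5 m

β = v/c = (2.499×10^8 m/s)/(2.998×10⁸ m/s) = 0.833556.
Lorentz factor: γ = (1 − 0.6948156)^(−1/2) = 1.8102.
Length contraction: L = L₀/γ = 162/1.8102 = 89.5 m.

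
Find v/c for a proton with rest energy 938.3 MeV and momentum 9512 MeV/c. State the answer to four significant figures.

0.9952

pc/(mc²) = 9512/938.3 = 10.137 = βγ = β/√(1−β²).
So β² = x²/(1 + x²) with x = 10.137: x² = 102.759, β² = 102.759/103.759 = 0.990362, β = 0.9952.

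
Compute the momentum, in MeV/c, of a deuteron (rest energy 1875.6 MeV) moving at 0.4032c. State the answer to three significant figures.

826 MeV/c

β² = 0.16257024, so γ = 1/√0.83742976 = 1.0928.
Momentum: p = γβ·mc = 1.0928 × 0.4032 × 1875.6 MeV/c = 826 MeV/c.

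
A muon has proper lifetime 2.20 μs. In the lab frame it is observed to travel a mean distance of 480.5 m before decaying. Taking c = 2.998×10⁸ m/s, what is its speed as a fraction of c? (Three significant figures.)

0.589c

Let x = d/(cτ) = 480.5 m / (2.998×10⁸ m/s × 2.200×10^-6 s) = 0.72852. Since d = βγcτ, x = βγ = β/√(1−β²).
Solving: β² = x²/(1+x²) = 0.530741/1.530741 = 0.346722, so β = 0.589.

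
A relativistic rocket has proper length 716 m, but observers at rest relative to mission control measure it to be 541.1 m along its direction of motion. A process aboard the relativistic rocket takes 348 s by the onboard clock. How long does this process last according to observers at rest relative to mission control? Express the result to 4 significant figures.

460.5 s

From L = L₀/γ: γ = 716/541.1 = 1.32323.
Δt = γΔτ = 1.32323 × 348 = 460.5 s.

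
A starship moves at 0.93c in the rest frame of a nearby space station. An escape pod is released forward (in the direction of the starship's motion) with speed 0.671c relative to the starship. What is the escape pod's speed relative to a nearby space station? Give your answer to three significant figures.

0.986c

In units of c, u = (u' + v)/(1 + u'v) with u' = 0.671 and v = 0.93.
Numerator: 0.671 + 0.93 = 1.601. Denominator: 1 + (0.671)(0.93) = 1.62403.
u = 1.601/1.62403 = 0.98582, so the speed is 0.986c.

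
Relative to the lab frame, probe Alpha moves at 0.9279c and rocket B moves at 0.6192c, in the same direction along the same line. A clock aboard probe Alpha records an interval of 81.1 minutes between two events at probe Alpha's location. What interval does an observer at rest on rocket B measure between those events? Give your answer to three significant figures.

Speed of probe Alpha in rocket B's frame: u = (v_A − v_B)/(1 − v_A v_B/c²) = (0.9279 − 0.6192)/(1 − 0.9279×0.6192) = 0.3087/0.42544432 = 0.72559; |u| = 0.72559c.
γ for this relative speed: γ = 1/√(1 − 0.526481) = 1.4532.
The clock on probe Alpha records proper time, so rocket B measures Δt = γΔτ = 1.4532 × 81.1 = 118 minutes.

118 minutes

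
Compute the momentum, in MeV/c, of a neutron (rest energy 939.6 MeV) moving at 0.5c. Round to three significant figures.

β² = 0.25, so γ = 1/√0.75 = 1.1547.
Momentum: p = γβ·mc = 1.1547 × 0.5 × 939.6 MeV/c = 542 MeV/c.

542 MeV/c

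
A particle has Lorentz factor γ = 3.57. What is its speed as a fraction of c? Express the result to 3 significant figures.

0.960c

β = √(1 − 1/γ²) = √(1 − 1/12.7449) = √0.921537 = 0.960.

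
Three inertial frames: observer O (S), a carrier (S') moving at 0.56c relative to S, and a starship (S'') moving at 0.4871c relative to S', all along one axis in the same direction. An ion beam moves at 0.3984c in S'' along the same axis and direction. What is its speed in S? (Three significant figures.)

0.920c

First combine the ion beam and starship (S''→S'): u₁ = (0.3984 + 0.4871)/(1 + 0.3984×0.4871) = 0.8855/1.19406064 = 0.74159.
Then combine with the carrier (S'→S): u = (0.74159 + 0.56)/(1 + 0.74159×0.56) = 1.30159/1.4152904 = 0.91966.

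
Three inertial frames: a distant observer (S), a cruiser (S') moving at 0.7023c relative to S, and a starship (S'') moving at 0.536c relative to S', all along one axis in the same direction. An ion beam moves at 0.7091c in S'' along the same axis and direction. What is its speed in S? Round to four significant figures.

Apply u = (u'+v)/(1+u'v) twice. Ion beam in the cruiser frame: (0.7091+0.536)/(1+0.7091·0.536) = 1.2451/1.3800776 = 0.9022c.
That velocity, transformed to the rest frame of a distant observer: (0.9022+0.7023)/(1+0.9022·0.7023) = 1.6045/1.63361506 = 0.98218c.

0.9822c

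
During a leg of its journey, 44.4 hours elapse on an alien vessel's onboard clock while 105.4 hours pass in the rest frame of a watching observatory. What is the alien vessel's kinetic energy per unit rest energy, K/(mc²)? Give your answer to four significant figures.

1.374

γ = Δt/Δτ = 105.4/44.4 = 2.37387.
K/(mc²) = γ − 1 = 2.37387 − 1 = 1.374.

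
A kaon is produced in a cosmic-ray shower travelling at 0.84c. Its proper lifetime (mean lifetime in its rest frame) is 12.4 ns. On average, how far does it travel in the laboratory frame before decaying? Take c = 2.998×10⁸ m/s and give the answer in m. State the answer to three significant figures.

With β = 0.84, γ = 1/√(1 − 0.84²) = 1/√0.2944 = 1.843.
Lab-frame lifetime: Δt = γτ = 1.843 × 12.4 ns = 22.853 ns.
Distance: d = vΔt = 0.84 × 2.998×10⁸ m/s × 2.2853×10^-8 s = 5.76 m.

5.76 m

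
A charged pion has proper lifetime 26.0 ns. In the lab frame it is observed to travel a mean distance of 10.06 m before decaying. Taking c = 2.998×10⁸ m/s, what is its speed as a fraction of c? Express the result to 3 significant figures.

0.790c

Let x = d/(cτ) = 10.06 m / (2.998×10⁸ m/s × 2.600×10^-8 s) = 1.2906. Since d = βγcτ, x = βγ = β/√(1−β²).
Solving: β² = x²/(1+x²) = 1.66565/2.66565 = 0.624857, so β = 0.790.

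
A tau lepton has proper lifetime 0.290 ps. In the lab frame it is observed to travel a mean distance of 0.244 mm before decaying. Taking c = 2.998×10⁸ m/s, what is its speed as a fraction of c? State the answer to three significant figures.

Lab distance = (lab lifetime)·v = γτ·βc, so βγ = d/(cτ) = 2.440×10^-4/(2.998×10⁸ × 2.900×10^-13) = 2.8065.
With βγ = 2.8065: γ² = 1 + (βγ)² = 8.87644, and β = (βγ)/γ = 2.8065/2.97934 = 0.942.

0.942c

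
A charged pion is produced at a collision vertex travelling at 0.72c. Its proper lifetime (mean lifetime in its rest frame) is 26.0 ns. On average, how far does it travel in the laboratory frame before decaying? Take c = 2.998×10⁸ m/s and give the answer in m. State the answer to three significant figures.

8.09 m

γ = 1/√(1 − β²) = 1/√(1 − 0.5184) = 1/√0.4816 = 1/0.693974 = 1.441.
Lab-frame lifetime: Δt = γτ = 1.441 × 26.0 ns = 37.466 ns.
Distance: d = vΔt = 0.72 × 2.998×10⁸ m/s × 3.7466×10^-8 s = 8.09 m.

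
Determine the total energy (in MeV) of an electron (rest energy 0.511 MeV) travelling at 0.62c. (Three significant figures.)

0.651 MeV

With β = 0.62, γ = 1/√(1 − 0.62²) = 1/√0.6156 = 1.2745.
Total energy: E = γmc² = 1.2745 × 0.511 MeV = 0.651 MeV.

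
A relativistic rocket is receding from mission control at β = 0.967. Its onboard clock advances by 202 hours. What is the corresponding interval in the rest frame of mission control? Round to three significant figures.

Lorentz factor: γ = (1 − 0.935089)^(−1/2) = 3.925.
Time dilation: Δt = γ·Δτ = 3.925 × 202 = 793 hours.

793 hours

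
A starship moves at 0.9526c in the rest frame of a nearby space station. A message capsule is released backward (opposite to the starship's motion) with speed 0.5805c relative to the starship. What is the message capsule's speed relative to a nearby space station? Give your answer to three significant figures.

0.832c

Relativistic velocity addition: u = (u' + v)/(1 + u'v/c²), with u' = −0.5805c and v = 0.9526c.
Numerator: −0.5805 + 0.9526 = 0.3721. Denominator: 1 + (−0.5805)(0.9526) = 0.4470157.
u = 0.3721/0.4470157 = 0.83241, so the speed is 0.832c.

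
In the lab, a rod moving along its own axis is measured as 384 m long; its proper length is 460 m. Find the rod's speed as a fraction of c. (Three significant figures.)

0.551c

Length contraction gives γ = L₀/L = 460/384 = 1.1979.
β = √(1 − 1/γ²) = √0.303119 = 0.551.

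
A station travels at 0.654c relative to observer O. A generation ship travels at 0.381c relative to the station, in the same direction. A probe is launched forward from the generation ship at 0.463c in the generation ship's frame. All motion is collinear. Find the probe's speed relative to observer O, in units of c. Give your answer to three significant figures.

Apply u = (u'+v)/(1+u'v) twice. Probe in the station frame: (0.463+0.381)/(1+0.463·0.381) = 0.844/1.176403 = 0.71744c.
That velocity, transformed to the rest frame of observer O: (0.71744+0.654)/(1+0.71744·0.654) = 1.37144/1.46920576 = 0.93346c.

0.933c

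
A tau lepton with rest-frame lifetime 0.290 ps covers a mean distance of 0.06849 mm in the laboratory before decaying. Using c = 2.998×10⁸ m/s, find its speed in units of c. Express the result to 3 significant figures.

Let x = d/(cτ) = 6.849×10^-5 m / (2.998×10⁸ m/s × 2.900×10^-13 s) = 0.78777. Since d = βγcτ, x = βγ = β/√(1−β²).
Solving: β² = x²/(1+x²) = 0.620582/1.620582 = 0.382938, so β = 0.619.

0.619c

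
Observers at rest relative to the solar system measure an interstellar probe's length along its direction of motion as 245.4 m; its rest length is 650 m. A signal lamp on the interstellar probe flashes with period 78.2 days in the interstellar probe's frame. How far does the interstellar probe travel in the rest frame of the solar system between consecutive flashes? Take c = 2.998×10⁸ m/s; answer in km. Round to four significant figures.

γ = L₀/L = 650/245.4 = 2.64874.
β = √(1 − 1/γ²) = 0.92599. Lab-frame period = γτ = 2.64874×78.2 days = 207.13 days. Distance = βc × γτ = 0.92599 × 2.998×10⁸ m/s × 17896032 s = 4.9681×10^15 m = 4.968×10^12 km.

4.968×10^12 km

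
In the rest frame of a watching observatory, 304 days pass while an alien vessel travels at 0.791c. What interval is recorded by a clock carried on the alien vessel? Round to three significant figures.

With β = 0.791, γ = 1/√(1 − 0.791²) = 1/√0.374319 = 1.6345.
The moving clock records proper time: Δτ = Δt/γ = 304/1.6345 = 186 days.

186 days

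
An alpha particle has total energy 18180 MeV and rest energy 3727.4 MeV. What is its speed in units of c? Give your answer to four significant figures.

γ = E/(mc²) = 18180/3727.4 = 4.8774.
β = √(1 − 1/γ²) = √(1 − 0.0420362) = √0.9579638 = 0.9788.

0.9788c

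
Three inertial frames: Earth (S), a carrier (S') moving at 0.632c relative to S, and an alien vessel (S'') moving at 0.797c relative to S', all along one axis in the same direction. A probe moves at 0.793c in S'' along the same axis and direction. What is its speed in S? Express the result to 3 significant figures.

Compose velocities in two stages. Stage 1 (into S'): u₁ = (0.793+0.797)/(1+0.793×0.797) = 0.97425.
Stage 2 (into S): u = (0.97425+0.632)/(1+0.97425×0.632) = 0.99414, so the speed is 0.994c.

0.994c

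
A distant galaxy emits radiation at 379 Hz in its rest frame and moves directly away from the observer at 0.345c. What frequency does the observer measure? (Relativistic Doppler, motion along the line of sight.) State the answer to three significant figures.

264 Hz

Relativistic Doppler (source moving away): f_obs = f_src · √((1−β)/(1+β)).
With β = 0.345: factor = √(0.655/1.345) = 0.69785.
f_obs = 379 × 0.69785 = 264 Hz.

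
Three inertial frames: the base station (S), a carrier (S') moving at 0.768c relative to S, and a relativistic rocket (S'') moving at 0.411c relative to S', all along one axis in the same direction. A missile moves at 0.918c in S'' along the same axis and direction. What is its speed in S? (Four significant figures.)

Compose velocities in two stages. Stage 1 (into S'): u₁ = (0.918+0.411)/(1+0.918×0.411) = 0.96493.
Stage 2 (into S): u = (0.96493+0.768)/(1+0.96493×0.768) = 0.99533, so the speed is 0.9953c.

0.9953c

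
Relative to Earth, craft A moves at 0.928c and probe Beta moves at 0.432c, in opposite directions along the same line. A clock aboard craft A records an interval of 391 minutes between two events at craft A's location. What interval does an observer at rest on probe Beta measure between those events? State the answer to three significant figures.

1630 minutes

Speed of craft A in probe Beta's frame: u = (v_A + v_B)/(1 + v_A v_B/c²) = (0.928 + 0.432)/(1 + 0.928×0.432) = 1.36/1.400896 = 0.97081; |u| = 0.97081c.
γ for this relative speed: γ = 1/√(1 − 0.942472) = 4.1693.
Craft A's interval is proper; time dilation gives Δt_B = γΔτ = 4.1693 × 391 minutes = 1630 minutes.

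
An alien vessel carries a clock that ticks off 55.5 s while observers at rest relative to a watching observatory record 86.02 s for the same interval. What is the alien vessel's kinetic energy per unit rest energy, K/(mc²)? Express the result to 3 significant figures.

From Δt = γΔτ: γ = 86.02/55.5 = 1.54991.
K/(mc²) = γ − 1 = 1.54991 − 1 = 0.550.

0.550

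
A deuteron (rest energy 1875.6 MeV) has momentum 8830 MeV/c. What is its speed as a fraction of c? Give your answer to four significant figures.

0.9782c

pc/(mc²) = 8830/1875.6 = 4.7078 = βγ = β/√(1−β²).
So β² = x²/(1 + x²) with x = 4.7078: x² = 22.1634, β² = 22.1634/23.1634 = 0.956828, β = 0.9782.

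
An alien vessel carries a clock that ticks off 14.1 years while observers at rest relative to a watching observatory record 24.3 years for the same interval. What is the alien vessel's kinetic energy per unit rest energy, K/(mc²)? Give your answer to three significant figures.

From Δt = γΔτ: γ = 24.3/14.1 = 1.7234.
K/(mc²) = γ − 1 = 1.7234 − 1 = 0.723.

0.723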